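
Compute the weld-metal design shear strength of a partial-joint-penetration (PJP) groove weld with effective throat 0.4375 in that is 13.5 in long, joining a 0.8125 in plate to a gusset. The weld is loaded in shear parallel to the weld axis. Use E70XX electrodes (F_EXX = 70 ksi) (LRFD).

φR_n ≈ 186 kip

Effective throat (given) t_e = 0.4375 in.
A_we = 0.4375 × 13.5 = 5.906 in².
F_nw = 0.6 F_EXX = 42 ksi.
φR_n = 0.75 × 42 × 5.906 = 186 kip.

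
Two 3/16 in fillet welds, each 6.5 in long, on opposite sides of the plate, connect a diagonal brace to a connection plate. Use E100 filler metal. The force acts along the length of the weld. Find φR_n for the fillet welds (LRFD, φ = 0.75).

φR_n ≈ 77.5 kips

E100XX → F_EXX = 100 ksi.
Effective throat t_e = 0.707 × 0.1875 = 0.1326 in.
Total length L = 13 in; A_we = 0.1326 × 13 = 1.723 in².
F_nw = 0.6 F_EXX = 0.6 × 100 = 60 ksi.
φR_n = 0.75 × 60 × 1.723 = 77.55 kips.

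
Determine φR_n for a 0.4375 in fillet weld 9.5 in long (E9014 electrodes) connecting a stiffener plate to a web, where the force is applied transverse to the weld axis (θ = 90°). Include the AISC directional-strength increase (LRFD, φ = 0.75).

φR_n ≈ 179 kips

E90XX → F_EXX = 90 ksi.
t_e = 0.707 × 0.4375 = 0.3093 in; A_we = 0.3093 × 9.5 = 2.938 in².
Directional factor: 1.0 + 0.5 sin^1.5(90°) = 1.5.
F_nw = 0.6 × 90 × 1.5 = 81 ksi.
φR_n = 0.75 × 81 × 2.938 = 178.5 kips.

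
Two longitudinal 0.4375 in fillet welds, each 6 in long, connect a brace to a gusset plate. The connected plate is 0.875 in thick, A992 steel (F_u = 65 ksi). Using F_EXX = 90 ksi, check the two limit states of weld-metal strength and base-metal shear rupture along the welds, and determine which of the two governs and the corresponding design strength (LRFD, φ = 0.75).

t_e = 0.707 × 0.4375 = 0.3093 in; L = 12 in.
Weld metal: φR_n = 0.75 × 0.6 × 90 × 0.3093 × 12 = 150.3 kips.
Base metal (shear rupture): φR_n = 0.75 × 0.6 × 65 × 0.875 × 12 = 307.1 kips.
Governing: weld metal.

φR_n ≈ 150 kips (weld metal governs)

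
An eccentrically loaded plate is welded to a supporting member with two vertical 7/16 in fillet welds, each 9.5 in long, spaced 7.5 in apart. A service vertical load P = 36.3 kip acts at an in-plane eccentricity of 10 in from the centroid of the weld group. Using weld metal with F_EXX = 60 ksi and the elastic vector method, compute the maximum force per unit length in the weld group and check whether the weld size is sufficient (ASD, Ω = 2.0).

f_max ≈ 6.71 kip/in; NOT adequate

Total weld length L_w = 19 in. Treat welds as unit-width lines.
Polar moment about centroid: J = 2[d³/12 + d(b/2)²] = 2[9.5³/12 + 9.5×3.75²] = 410.1 in³.
Direct shear f_v = P/L_w = 36.3 / 19 = 1.911 kip/in (vertical).
Torsion M = P·e = 36.3 × 10 = 363 kip·in.
Critical point at (x, y) = (3.75, 4.75) from centroid. f_tx = M·y/J = 4.205 kip/in; f_ty = M·x/J = 3.319 kip/in.
Resultant f_max = √[f_tx² + (f_v + f_ty)²] = √[4.205² + (1.911 + 3.319)²] = 6.711 kip/in.
Capacity per unit length: r_n/Ω = (1/2.0) × 0.6 × 60 × (0.707 × 0.4375) = 5.568 kip/in.
6.711 > 5.568 → NOT adequate.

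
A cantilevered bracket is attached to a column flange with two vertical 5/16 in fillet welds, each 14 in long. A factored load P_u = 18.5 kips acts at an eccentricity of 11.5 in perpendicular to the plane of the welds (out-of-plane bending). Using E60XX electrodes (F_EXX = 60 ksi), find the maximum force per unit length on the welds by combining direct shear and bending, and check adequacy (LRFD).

L_w = 2 × 14 = 28 in; section modulus (unit throat) S = 2 × L²/6 = 65.33 in².
Direct shear f_v = P/L_w = 18.5/28 = 0.6607 kip/in.
Moment M = P × e = 18.5 × 11.5 = 212.75 kip·in; bending f_b = M/S = 3.256 kip/in.
f_max = √(f_v² + f_b²) = √(0.6607² + 3.256²) = 3.323 kip/in.
φr_n = 0.75 × 0.6 × 60 × (0.707 × 0.3125) = 5.965 kip/in → adequate.

f_max ≈ 3.32 kip/in; adequate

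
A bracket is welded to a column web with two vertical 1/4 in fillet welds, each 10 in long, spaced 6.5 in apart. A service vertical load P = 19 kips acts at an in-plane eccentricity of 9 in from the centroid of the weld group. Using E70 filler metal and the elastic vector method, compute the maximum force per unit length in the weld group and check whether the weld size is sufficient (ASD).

f_max ≈ 3.31 kip/in; adequate

E70XX → F_EXX = 70 ksi.
Total weld length L_w = 20 in. Treat welds as unit-width lines.
Polar moment about centroid: J = 2[d³/12 + d(b/2)²] = 2[10³/12 + 10×3.25²] = 377.9 in³.
Direct shear f_v = P/L_w = 19 / 20 = 0.95 kip/in (vertical).
Torsion M = P·e = 19 × 9 = 171 kip·in.
Critical point at (x, y) = (3.25, 5) from centroid. f_tx = M·y/J = 2.262 kip/in; f_ty = M·x/J = 1.471 kip/in.
Resultant f_max = √[f_tx² + (f_v + f_ty)²] = √[2.262² + (0.95 + 1.471)²] = 3.313 kip/in.
Capacity per unit length: r_n/Ω = (1/2.0) × 0.6 × 70 × (0.707 × 0.25) = 3.712 kip/in.
3.313 ≤ 3.712 → adequate.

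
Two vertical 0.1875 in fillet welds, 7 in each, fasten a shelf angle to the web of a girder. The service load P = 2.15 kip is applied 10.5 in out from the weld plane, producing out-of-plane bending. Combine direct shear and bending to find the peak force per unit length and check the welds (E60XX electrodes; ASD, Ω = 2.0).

f_max ≈ 1.39 kip/in; adequate

E60XX → F_EXX = 60 ksi.
L_w = 2 × 7 = 14 in; section modulus (unit throat) S = 2 × L²/6 = 16.33 in².
Direct shear f_v = P/L_w = 2.15/14 = 0.1536 kip/in.
Moment M = P × e = 2.15 × 10.5 = 22.575 kip·in; bending f_b = M/S = 1.382 kip/in.
f_max = √(f_v² + f_b²) = √(0.1536² + 1.382²) = 1.391 kip/in.
r_n/Ω = (1/2.0) × 0.6 × 60 × (0.707 × 0.1875) = 2.386 kip/in → adequate.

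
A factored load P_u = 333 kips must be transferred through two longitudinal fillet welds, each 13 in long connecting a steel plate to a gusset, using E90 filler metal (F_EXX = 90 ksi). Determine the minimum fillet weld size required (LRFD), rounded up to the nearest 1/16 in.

Total weld length L = 26 in.
Required throat t_e = P_u / (φ × 0.6 F_EXX × L) = 333 / (0.75 × 0.6 × 90 × 26) = 0.3162 in.
Required leg w = t_e / 0.707 = 0.4473 in → use 1/2 in.

w = 1/2 in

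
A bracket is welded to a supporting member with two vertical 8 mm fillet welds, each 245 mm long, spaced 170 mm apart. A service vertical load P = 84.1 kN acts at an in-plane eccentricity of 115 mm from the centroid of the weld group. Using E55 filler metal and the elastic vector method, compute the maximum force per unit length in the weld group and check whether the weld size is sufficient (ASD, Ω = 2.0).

f_max ≈ 367 N/mm; adequate

E55XX → F_EXX = 550 MPa.
Total weld length L_w = 490 mm. Treat welds as unit-width lines.
Polar moment about centroid: J = 2[d³/12 + d(b/2)²] = 2[245³/12 + 245×85²] = 5991000 mm³.
Direct shear f_v = P/L_w = 84.1×10³ / 490 = 171.6 N/mm (vertical).
Torsion M = P·e = 84.1×10³ × 115 = 9671500 N·mm.
Critical point at (x, y) = (85, 122.5) from centroid. f_tx = M·y/J = 197.7 N/mm; f_ty = M·x/J = 137.2 N/mm.
Resultant f_max = √[f_tx² + (f_v + f_ty)²] = √[197.7² + (171.6 + 137.2)²] = 366.7 N/mm.
Capacity per unit length: r_n/Ω = (1/2.0) × 0.6 × 550 × (0.707 × 8) = 933.2 N/mm.
366.7 ≤ 933.2 → adequate.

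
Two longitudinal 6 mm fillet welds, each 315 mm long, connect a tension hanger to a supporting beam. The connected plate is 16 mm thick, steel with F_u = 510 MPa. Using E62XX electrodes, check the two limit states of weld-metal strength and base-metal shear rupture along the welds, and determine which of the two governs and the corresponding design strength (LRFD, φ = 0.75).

E62XX → F_EXX = 620 MPa.
t_e = 0.707 × 6 = 4.242 mm; L = 630 mm.
Weld metal: φR_n = 0.75 × 0.6 × 620 × 4.242 × 630 × 10⁻³ = 745.6 kN.
Base metal (shear rupture): φR_n = 0.75 × 0.6 × 510 × 16 × 630 × 10⁻³ = 2313 kN.
Governing: weld metal.

φR_n ≈ 746 kN (weld metal governs)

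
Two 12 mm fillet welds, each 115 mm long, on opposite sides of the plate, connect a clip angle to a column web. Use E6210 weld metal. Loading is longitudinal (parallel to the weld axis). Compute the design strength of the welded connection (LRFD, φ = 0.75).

E62XX → F_EXX = 620 MPa.
Effective throat t_e = 0.707 × 12 = 8.484 mm.
Total length L = 230 mm; A_we = 8.484 × 230 = 1951 mm².
F_nw = 0.6 F_EXX = 0.6 × 620 = 372 MPa.
φR_n = 0.75 × 372 × 1951 × 10⁻³ = 544.4 kN.

φR_n ≈ 544 kN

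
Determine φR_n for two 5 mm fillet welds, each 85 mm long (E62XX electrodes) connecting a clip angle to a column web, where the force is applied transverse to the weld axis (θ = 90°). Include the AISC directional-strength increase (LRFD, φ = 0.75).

φR_n ≈ 251 kN

E62XX → F_EXX = 620 MPa.
t_e = 0.707 × 5 = 3.535 mm; A_we = 3.535 × 170 = 600.9 mm².
Directional factor: 1.0 + 0.5 sin^1.5(90°) = 1.5.
F_nw = 0.6 × 620 × 1.5 = 558 MPa.
φR_n = 0.75 × 558 × 600.9 × 10⁻³ = 251.5 kN.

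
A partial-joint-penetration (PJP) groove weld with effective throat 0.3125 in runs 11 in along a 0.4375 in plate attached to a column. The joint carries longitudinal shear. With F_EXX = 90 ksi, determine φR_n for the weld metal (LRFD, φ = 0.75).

Effective throat (given) t_e = 0.3125 in.
A_we = 0.3125 × 11 = 3.438 in².
F_nw = 0.6 F_EXX = 54 ksi.
φR_n = 0.75 × 54 × 3.438 = 139.2 kip.

φR_n ≈ 139 kip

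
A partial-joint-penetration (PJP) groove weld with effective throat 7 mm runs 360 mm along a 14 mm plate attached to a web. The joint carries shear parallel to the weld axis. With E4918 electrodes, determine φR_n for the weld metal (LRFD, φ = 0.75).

E49XX → F_EXX = 490 MPa.
Effective throat (given) t_e = 7 mm.
A_we = 7 × 360 = 2520 mm².
F_nw = 0.6 F_EXX = 294 MPa.
φR_n = 0.75 × 294 × 2520 × 10⁻³ = 555.7 kN.

φR_n ≈ 556 kN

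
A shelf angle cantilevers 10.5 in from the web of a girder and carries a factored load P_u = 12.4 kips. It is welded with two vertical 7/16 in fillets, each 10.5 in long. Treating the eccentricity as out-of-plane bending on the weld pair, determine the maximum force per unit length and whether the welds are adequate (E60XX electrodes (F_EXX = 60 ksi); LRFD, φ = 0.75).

L_w = 2 × 10.5 = 21 in; section modulus (unit throat) S = 2 × L²/6 = 36.75 in².
Direct shear f_v = P/L_w = 12.4/21 = 0.5905 kip/in.
Moment M = P × e = 12.4 × 10.5 = 130.2 kip·in; bending f_b = M/S = 3.543 kip/in.
f_max = √(f_v² + f_b²) = √(0.5905² + 3.543²) = 3.592 kip/in.
φr_n = 0.75 × 0.6 × 60 × (0.707 × 0.4375) = 8.351 kip/in → adequate.

f_max ≈ 3.59 kip/in; adequate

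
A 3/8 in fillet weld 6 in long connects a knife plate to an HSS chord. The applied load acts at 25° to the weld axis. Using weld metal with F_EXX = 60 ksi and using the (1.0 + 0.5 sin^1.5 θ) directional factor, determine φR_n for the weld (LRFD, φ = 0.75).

t_e = 0.707 × 0.375 = 0.2651 in; A_we = 0.2651 × 6 = 1.591 in².
Directional factor: 1.0 + 0.5 sin^1.5(25°) = 1.137.
F_nw = 0.6 × 60 × 1.137 = 40.95 ksi.
φR_n = 0.75 × 40.95 × 1.591 = 48.85 kips.

φR_n ≈ 48.9 kips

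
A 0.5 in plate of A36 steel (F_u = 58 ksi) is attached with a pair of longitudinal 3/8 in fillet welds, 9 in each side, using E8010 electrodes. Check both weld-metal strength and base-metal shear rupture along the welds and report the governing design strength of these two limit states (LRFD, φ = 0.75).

E80XX → F_EXX = 80 ksi.
t_e = 0.707 × 0.375 = 0.2651 in; L = 18 in.
Weld metal: φR_n = 0.75 × 0.6 × 80 × 0.2651 × 18 = 171.8 kip.
Base metal (shear rupture): φR_n = 0.75 × 0.6 × 58 × 0.5 × 18 = 234.9 kip.
Governing: weld metal.

φR_n ≈ 172 kip (weld metal governs)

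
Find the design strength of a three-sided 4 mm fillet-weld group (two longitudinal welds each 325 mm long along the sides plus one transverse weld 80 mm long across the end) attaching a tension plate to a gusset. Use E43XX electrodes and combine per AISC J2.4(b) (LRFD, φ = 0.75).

E43XX → F_EXX = 430 MPa.
t_e = 0.707 × 4 = 2.828 mm.
R_nwl = 0.6 × 430 × 2.828 × 650 × 10⁻³ = 474.3 kN (longitudinal, 2 welds).
R_nwt = 0.6 × 430 × 2.828 × 80 × 10⁻³ = 58.37 kN (transverse, base value).
(i) R_nwl + R_nwt = 532.6 kN; (ii) 0.85 R_nwl + 1.5 R_nwt = 490.7 kN.
R_n = max = 532.6 kN [governs: (i)]; φR_n = 399.5 kN.

φR_n ≈ 399 kN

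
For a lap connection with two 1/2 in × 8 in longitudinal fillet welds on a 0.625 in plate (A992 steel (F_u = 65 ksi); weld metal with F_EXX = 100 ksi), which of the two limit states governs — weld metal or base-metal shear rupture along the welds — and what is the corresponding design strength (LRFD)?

φR_n ≈ 255 kips (weld metal governs)

t_e = 0.707 × 0.5 = 0.3535 in; L = 16 in.
Weld metal: φR_n = 0.75 × 0.6 × 100 × 0.3535 × 16 = 254.5 kips.
Base metal (shear rupture): φR_n = 0.75 × 0.6 × 65 × 0.625 × 16 = 292.5 kips.
Governing: weld metal.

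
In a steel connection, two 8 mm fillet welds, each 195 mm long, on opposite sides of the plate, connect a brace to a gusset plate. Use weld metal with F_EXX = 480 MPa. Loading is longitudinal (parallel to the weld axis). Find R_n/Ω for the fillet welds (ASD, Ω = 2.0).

R_n/Ω ≈ 318 kN

Effective throat t_e = 0.707 × 8 = 5.656 mm.
Total length L = 390 mm; A_we = 5.656 × 390 = 2206 mm².
F_nw = 0.6 F_EXX = 0.6 × 480 = 288 MPa.
R_n = 288 × 2206 × 10⁻³ = 635.3 kN; R_n/Ω = 635.3/2.0 = 317.6 kN.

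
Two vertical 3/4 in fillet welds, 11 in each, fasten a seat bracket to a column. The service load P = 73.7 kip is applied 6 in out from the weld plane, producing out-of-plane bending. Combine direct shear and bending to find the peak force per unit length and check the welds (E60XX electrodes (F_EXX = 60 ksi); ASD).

L_w = 2 × 11 = 22 in; section modulus (unit throat) S = 2 × L²/6 = 40.33 in².
Direct shear f_v = P/L_w = 73.7/22 = 3.35 kip/in.
Moment M = P × e = 73.7 × 6 = 442.2 kip·in; bending f_b = M/S = 10.96 kip/in.
f_max = √(f_v² + f_b²) = √(3.35² + 10.96²) = 11.46 kip/in.
r_n/Ω = (1/2.0) × 0.6 × 60 × (0.707 × 0.75) = 9.544 kip/in → NOT adequate.

f_max ≈ 11.5 kip/in; NOT adequate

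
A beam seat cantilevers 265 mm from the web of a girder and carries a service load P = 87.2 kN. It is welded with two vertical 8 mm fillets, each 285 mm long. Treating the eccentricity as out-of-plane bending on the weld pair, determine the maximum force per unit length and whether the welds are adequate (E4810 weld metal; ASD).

E48XX → F_EXX = 480 MPa.
L_w = 2 × 285 = 570 mm; section modulus (unit throat) S = 2 × L²/6 = 27080 mm².
Direct shear f_v = P/L_w = 87.2×10³/570 = 153 N/mm.
Moment M = P × e = 87.2×10³ × 265 = 23108000 N·mm; bending f_b = M/S = 853.5 N/mm.
f_max = √(f_v² + f_b²) = √(153² + 853.5²) = 867.1 N/mm.
r_n/Ω = (1/2.0) × 0.6 × 480 × (0.707 × 8) = 814.5 N/mm → NOT adequate.

f_max ≈ 867 N/mm; NOT adequate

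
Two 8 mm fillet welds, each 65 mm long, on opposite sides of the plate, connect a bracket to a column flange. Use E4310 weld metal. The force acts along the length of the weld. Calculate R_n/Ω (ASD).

R_n/Ω ≈ 94.9 kN

E43XX → F_EXX = 430 MPa.
Effective throat t_e = 0.707 × 8 = 5.656 mm.
Total length L = 130 mm; A_we = 5.656 × 130 = 735.3 mm².
F_nw = 0.6 F_EXX = 0.6 × 430 = 258 MPa.
R_n = 258 × 735.3 × 10⁻³ = 189.7 kN; R_n/Ω = 189.7/2.0 = 94.85 kN.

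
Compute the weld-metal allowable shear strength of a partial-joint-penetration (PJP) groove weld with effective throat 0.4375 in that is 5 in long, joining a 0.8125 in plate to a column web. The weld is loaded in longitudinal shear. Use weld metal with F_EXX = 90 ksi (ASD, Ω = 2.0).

R_n/Ω ≈ 59.1 kip

Effective throat (given) t_e = 0.4375 in.
A_we = 0.4375 × 5 = 2.188 in².
F_nw = 0.6 F_EXX = 54 ksi.
R_n/Ω = (54 × 2.188) / 2.0 = 59.06 kip.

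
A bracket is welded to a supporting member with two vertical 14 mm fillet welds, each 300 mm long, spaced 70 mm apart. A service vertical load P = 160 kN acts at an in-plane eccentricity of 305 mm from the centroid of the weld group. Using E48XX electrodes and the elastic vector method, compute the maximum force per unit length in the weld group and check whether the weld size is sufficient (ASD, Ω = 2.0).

E48XX → F_EXX = 480 MPa.
Total weld length L_w = 600 mm. Treat welds as unit-width lines.
Polar moment about centroid: J = 2[d³/12 + d(b/2)²] = 2[300³/12 + 300×35²] = 5235000 mm³.
Direct shear f_v = P/L_w = 160×10³ / 600 = 266.7 N/mm (vertical).
Torsion M = P·e = 160×10³ × 305 = 48800000 N·mm.
Critical point at (x, y) = (35, 150) from centroid. f_tx = M·y/J = 1398 N/mm; f_ty = M·x/J = 326.3 N/mm.
Resultant f_max = √[f_tx² + (f_v + f_ty)²] = √[1398² + (266.7 + 326.3)²] = 1519 N/mm.
Capacity per unit length: r_n/Ω = (1/2.0) × 0.6 × 480 × (0.707 × 14) = 1425 N/mm.
1519 > 1425 → NOT adequate.

f_max ≈ 1520 N/mm; NOT adequate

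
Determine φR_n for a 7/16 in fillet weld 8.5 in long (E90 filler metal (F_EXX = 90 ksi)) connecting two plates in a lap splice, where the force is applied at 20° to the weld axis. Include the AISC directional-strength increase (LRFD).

t_e = 0.707 × 0.4375 = 0.3093 in; A_we = 0.3093 × 8.5 = 2.629 in².
Directional factor: 1.0 + 0.5 sin^1.5(20°) = 1.1.
F_nw = 0.6 × 90 × 1.1 = 59.4 ksi.
φR_n = 0.75 × 59.4 × 2.629 = 117.1 kips.

φR_n ≈ 117 kips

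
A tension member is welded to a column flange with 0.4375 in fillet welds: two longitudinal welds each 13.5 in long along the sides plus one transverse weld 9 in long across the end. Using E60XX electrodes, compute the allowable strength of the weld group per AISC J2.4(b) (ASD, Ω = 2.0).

R_n/Ω ≈ 203 kip

E60XX → F_EXX = 60 ksi.
t_e = 0.707 × 0.4375 = 0.3093 in.
R_nwl = 0.6 × 60 × 0.3093 × 27 = 300.7 kip (longitudinal, 2 welds).
R_nwt = 0.6 × 60 × 0.3093 × 9 = 100.2 kip (transverse, base value).
(i) R_nwl + R_nwt = 400.9 kip; (ii) 0.85 R_nwl + 1.5 R_nwt = 405.9 kip.
R_n = max = 405.9 kip [governs: (ii)]; R_n/Ω = 202.9 kip.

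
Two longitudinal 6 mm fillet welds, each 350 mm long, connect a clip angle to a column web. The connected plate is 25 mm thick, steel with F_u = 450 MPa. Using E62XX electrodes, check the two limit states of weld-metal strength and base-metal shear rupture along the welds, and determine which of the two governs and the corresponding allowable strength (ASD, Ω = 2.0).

R_n/Ω ≈ 552 kN (weld metal governs)

E62XX → F_EXX = 620 MPa.
t_e = 0.707 × 6 = 4.242 mm; L = 700 mm.
Weld metal: R_n/Ω = (1/2.0) × 0.6 × 620 × 4.242 × 700 × 10⁻³ = 552.3 kN.
Base metal (shear rupture): R_n/Ω = (1/2.0) × 0.6 × 450 × 25 × 700 × 10⁻³ = 2362 kN.
Governing: weld metal.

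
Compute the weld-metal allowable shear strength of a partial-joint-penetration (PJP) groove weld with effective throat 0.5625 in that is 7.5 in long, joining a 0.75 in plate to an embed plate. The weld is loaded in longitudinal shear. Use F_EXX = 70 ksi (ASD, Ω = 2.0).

Effective throat (given) t_e = 0.5625 in.
A_we = 0.5625 × 7.5 = 4.219 in².
F_nw = 0.6 F_EXX = 42 ksi.
R_n/Ω = (42 × 4.219) / 2.0 = 88.59 kips.

R_n/Ω ≈ 88.6 kips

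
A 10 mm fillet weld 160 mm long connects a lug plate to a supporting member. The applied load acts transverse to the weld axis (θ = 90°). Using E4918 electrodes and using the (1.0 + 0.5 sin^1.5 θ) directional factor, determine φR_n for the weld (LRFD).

E49XX → F_EXX = 490 MPa.
t_e = 0.707 × 10 = 7.07 mm; A_we = 7.07 × 160 = 1131 mm².
Directional factor: 1.0 + 0.5 sin^1.5(90°) = 1.5.
F_nw = 0.6 × 490 × 1.5 = 441 MPa.
φR_n = 0.75 × 441 × 1131 × 10⁻³ = 374.1 kN.

φR_n ≈ 374 kN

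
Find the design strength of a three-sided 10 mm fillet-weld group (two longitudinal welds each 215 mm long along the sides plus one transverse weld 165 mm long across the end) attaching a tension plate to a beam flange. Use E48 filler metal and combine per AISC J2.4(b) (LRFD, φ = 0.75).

φR_n ≈ 936 kN

E48XX → F_EXX = 480 MPa.
t_e = 0.707 × 10 = 7.07 mm.
R_nwl = 0.6 × 480 × 7.07 × 430 × 10⁻³ = 875.5 kN (longitudinal, 2 welds).
R_nwt = 0.6 × 480 × 7.07 × 165 × 10⁻³ = 336 kN (transverse, base value).
(i) R_nwl + R_nwt = 1212 kN; (ii) 0.85 R_nwl + 1.5 R_nwt = 1248 kN.
R_n = max = 1248 kN [governs: (ii)]; φR_n = 936.1 kN.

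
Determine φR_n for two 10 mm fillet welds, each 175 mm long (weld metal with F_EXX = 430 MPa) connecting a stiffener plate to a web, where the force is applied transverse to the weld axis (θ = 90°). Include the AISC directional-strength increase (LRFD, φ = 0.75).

φR_n ≈ 718 kN

t_e = 0.707 × 10 = 7.07 mm; A_we = 7.07 × 350 = 2474 mm².
Directional factor: 1.0 + 0.5 sin^1.5(90°) = 1.5.
F_nw = 0.6 × 430 × 1.5 = 387 MPa.
φR_n = 0.75 × 387 × 2474 × 10⁻³ = 718.2 kN.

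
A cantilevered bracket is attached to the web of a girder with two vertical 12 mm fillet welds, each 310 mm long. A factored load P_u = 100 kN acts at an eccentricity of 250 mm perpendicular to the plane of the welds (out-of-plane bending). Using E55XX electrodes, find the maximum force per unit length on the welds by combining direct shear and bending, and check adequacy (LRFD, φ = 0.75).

f_max ≈ 797 N/mm; adequate

E55XX → F_EXX = 550 MPa.
L_w = 2 × 310 = 620 mm; section modulus (unit throat) S = 2 × L²/6 = 32030 mm².
Direct shear f_v = P/L_w = 100×10³/620 = 161.3 N/mm.
Moment M = P × e = 100×10³ × 250 = 25000000 N·mm; bending f_b = M/S = 780.4 N/mm.
f_max = √(f_v² + f_b²) = √(161.3² + 780.4²) = 796.9 N/mm.
φr_n = 0.75 × 0.6 × 550 × (0.707 × 12) = 2100 N/mm → adequate.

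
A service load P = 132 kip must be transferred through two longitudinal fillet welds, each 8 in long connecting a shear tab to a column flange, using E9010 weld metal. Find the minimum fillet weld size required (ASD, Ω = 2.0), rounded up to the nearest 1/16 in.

E90XX → F_EXX = 90 ksi.
Total weld length L = 16 in.
Required throat t_e = P × Ω / (0.6 F_EXX × L) = 132 × 2.0 / (0.6 × 90 × 16) = 0.3056 in.
Required leg w = t_e / 0.707 = 0.4322 in → use 7/16 in.

w = 7/16 in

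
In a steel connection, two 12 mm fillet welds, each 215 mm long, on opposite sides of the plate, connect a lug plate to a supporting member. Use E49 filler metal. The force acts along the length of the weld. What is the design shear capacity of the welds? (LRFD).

φR_n ≈ 804 kN

E49XX → F_EXX = 490 MPa.
Effective throat t_e = 0.707 × 12 = 8.484 mm.
Total length L = 430 mm; A_we = 8.484 × 430 = 3648 mm².
F_nw = 0.6 F_EXX = 0.6 × 490 = 294 MPa.
φR_n = 0.75 × 294 × 3648 × 10⁻³ = 804.4 kN.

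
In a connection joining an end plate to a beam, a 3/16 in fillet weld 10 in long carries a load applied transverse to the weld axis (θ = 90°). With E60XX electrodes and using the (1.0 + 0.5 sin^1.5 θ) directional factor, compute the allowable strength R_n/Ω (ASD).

R_n/Ω ≈ 35.8 kip

E60XX → F_EXX = 60 ksi.
t_e = 0.707 × 0.1875 = 0.1326 in; A_we = 0.1326 × 10 = 1.326 in².
Directional factor: 1.0 + 0.5 sin^1.5(90°) = 1.5.
F_nw = 0.6 × 60 × 1.5 = 54 ksi.
R_n/Ω = (54 × 1.326) / 2.0 = 35.79 kip.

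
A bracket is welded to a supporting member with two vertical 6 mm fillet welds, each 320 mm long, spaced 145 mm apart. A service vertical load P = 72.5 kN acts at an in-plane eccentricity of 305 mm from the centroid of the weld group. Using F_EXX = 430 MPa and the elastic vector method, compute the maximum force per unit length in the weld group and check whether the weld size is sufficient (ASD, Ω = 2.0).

Total weld length L_w = 640 mm. Treat welds as unit-width lines.
Polar moment about centroid: J = 2[d³/12 + d(b/2)²] = 2[320³/12 + 320×72.5²] = 8825000 mm³.
Direct shear f_v = P/L_w = 72.5×10³ / 640 = 113.3 N/mm (vertical).
Torsion M = P·e = 72.5×10³ × 305 = 22112000 N·mm.
Critical point at (x, y) = (72.5, 160) from centroid. f_tx = M·y/J = 400.9 N/mm; f_ty = M·x/J = 181.7 N/mm.
Resultant f_max = √[f_tx² + (f_v + f_ty)²] = √[400.9² + (113.3 + 181.7)²] = 497.7 N/mm.
Capacity per unit length: r_n/Ω = (1/2.0) × 0.6 × 430 × (0.707 × 6) = 547.2 N/mm.
497.7 ≤ 547.2 → adequate.

f_max ≈ 498 N/mm; adequate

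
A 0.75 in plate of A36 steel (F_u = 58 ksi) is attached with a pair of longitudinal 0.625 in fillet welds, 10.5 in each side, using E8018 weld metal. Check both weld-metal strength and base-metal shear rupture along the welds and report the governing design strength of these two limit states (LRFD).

φR_n ≈ 334 kip (weld metal governs)

E80XX → F_EXX = 80 ksi.
t_e = 0.707 × 0.625 = 0.4419 in; L = 21 in.
Weld metal: φR_n = 0.75 × 0.6 × 80 × 0.4419 × 21 = 334.1 kip.
Base metal (shear rupture): φR_n = 0.75 × 0.6 × 58 × 0.75 × 21 = 411.1 kip.
Governing: weld metal.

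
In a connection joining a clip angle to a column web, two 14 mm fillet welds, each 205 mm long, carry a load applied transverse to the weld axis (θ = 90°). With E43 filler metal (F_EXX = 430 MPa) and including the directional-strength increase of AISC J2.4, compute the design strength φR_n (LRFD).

t_e = 0.707 × 14 = 9.898 mm; A_we = 9.898 × 410 = 4058 mm².
Directional factor: 1.0 + 0.5 sin^1.5(90°) = 1.5.
F_nw = 0.6 × 430 × 1.5 = 387 MPa.
φR_n = 0.75 × 387 × 4058 × 10⁻³ = 1178 kN.

φR_n ≈ 1180 kN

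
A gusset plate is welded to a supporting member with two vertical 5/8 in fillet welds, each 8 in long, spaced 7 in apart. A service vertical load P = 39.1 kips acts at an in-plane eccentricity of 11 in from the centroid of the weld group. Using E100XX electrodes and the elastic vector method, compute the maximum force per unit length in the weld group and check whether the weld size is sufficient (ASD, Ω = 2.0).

E100XX → F_EXX = 100 ksi.
Total weld length L_w = 16 in. Treat welds as unit-width lines.
Polar moment about centroid: J = 2[d³/12 + d(b/2)²] = 2[8³/12 + 8×3.5²] = 281.3 in³.
Direct shear f_v = P/L_w = 39.1 / 16 = 2.444 kip/in (vertical).
Torsion M = P·e = 39.1 × 11 = 430.1 kip·in.
Critical point at (x, y) = (3.5, 4) from centroid. f_tx = M·y/J = 6.115 kip/in; f_ty = M·x/J = 5.351 kip/in.
Resultant f_max = √[f_tx² + (f_v + f_ty)²] = √[6.115² + (2.444 + 5.351)²] = 9.907 kip/in.
Capacity per unit length: r_n/Ω = (1/2.0) × 0.6 × 100 × (0.707 × 0.625) = 13.26 kip/in.
9.907 ≤ 13.26 → adequate.

f_max ≈ 9.91 kip/in; adequate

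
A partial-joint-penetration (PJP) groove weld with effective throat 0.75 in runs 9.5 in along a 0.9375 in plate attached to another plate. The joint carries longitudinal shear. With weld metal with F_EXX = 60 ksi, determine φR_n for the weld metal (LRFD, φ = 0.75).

Effective throat (given) t_e = 0.75 in.
A_we = 0.75 × 9.5 = 7.125 in².
F_nw = 0.6 F_EXX = 36 ksi.
φR_n = 0.75 × 36 × 7.125 = 192.4 kips.

φR_n ≈ 192 kips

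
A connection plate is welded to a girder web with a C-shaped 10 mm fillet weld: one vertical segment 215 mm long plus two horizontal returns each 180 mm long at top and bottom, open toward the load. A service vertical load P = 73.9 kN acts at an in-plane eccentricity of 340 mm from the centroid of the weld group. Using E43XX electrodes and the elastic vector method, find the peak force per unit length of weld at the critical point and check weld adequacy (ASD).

f_max ≈ 686 N/mm; adequate

E43XX → F_EXX = 430 MPa.
Total weld length L_w = 575 mm. Treat welds as unit-width lines.
Centroid: x̄ = 2×180×90 / 575 = 56.35 mm from the vertical weld.
Polar moment about centroid: J = I_x + I_y = [215³/12 + 2×180×107.5²] + [215×56.35² + 2(180³/12 + 180×33.65²)] = 7051000 mm³.
Direct shear f_v = P/L_w = 73.9×10³ / 575 = 128.5 N/mm (vertical).
Torsion M = P·e = 73.9×10³ × 340 = 25126000 N·mm.
Critical point at (x, y) = (123.7, 107.5) from centroid. f_tx = M·y/J = 383.1 N/mm; f_ty = M·x/J = 440.6 N/mm.
Resultant f_max = √[f_tx² + (f_v + f_ty)²] = √[383.1² + (128.5 + 440.6)²] = 686.1 N/mm.
Capacity per unit length: r_n/Ω = (1/2.0) × 0.6 × 430 × (0.707 × 10) = 912 N/mm.
686.1 ≤ 912 → adequate.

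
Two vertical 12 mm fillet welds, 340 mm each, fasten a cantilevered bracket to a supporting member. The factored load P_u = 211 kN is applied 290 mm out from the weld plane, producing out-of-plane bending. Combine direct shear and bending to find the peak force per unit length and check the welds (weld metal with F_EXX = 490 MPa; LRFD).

f_max ≈ 1620 N/mm; adequate

L_w = 2 × 340 = 680 mm; section modulus (unit throat) S = 2 × L²/6 = 38530 mm².
Direct shear f_v = P/L_w = 211×10³/680 = 310.3 N/mm.
Moment M = P × e = 211×10³ × 290 = 61190000 N·mm; bending f_b = M/S = 1588 N/mm.
f_max = √(f_v² + f_b²) = √(310.3² + 1588²) = 1618 N/mm.
φr_n = 0.75 × 0.6 × 490 × (0.707 × 12) = 1871 N/mm → adequate.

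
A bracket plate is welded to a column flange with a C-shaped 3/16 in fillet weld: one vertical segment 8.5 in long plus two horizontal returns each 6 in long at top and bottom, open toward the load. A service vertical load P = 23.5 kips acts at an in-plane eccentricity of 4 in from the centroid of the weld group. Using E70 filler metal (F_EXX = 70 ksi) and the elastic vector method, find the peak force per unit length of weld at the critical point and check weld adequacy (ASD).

Total weld length L_w = 20.5 in. Treat welds as unit-width lines.
Centroid: x̄ = 2×6×3 / 20.5 = 1.756 in from the vertical weld.
Polar moment about centroid: J = I_x + I_y = [8.5³/12 + 2×6×4.25²] + [8.5×1.756² + 2(6³/12 + 6×1.244²)] = 348.7 in³.
Direct shear f_v = P/L_w = 23.5 / 20.5 = 1.146 kip/in (vertical).
Torsion M = P·e = 23.5 × 4 = 94 kip·in.
Critical point at (x, y) = (4.244, 4.25) from centroid. f_tx = M·y/J = 1.146 kip/in; f_ty = M·x/J = 1.144 kip/in.
Resultant f_max = √[f_tx² + (f_v + f_ty)²] = √[1.146² + (1.146 + 1.144)²] = 2.561 kip/in.
Capacity per unit length: r_n/Ω = (1/2.0) × 0.6 × 70 × (0.707 × 0.1875) = 2.784 kip/in.
2.561 ≤ 2.784 → adequate.

f_max ≈ 2.56 kip/in; adequate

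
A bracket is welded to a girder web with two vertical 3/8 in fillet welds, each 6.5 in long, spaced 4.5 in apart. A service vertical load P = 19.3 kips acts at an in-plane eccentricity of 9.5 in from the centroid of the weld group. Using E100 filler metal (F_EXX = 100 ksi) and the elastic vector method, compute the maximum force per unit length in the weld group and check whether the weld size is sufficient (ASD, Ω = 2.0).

Total weld length L_w = 13 in. Treat welds as unit-width lines.
Polar moment about centroid: J = 2[d³/12 + d(b/2)²] = 2[6.5³/12 + 6.5×2.25²] = 111.6 in³.
Direct shear f_v = P/L_w = 19.3 / 13 = 1.485 kip/in (vertical).
Torsion M = P·e = 19.3 × 9.5 = 183.35 kip·in.
Critical point at (x, y) = (2.25, 3.25) from centroid. f_tx = M·y/J = 5.34 kip/in; f_ty = M·x/J = 3.697 kip/in.
Resultant f_max = √[f_tx² + (f_v + f_ty)²] = √[5.34² + (1.485 + 3.697)²] = 7.441 kip/in.
Capacity per unit length: r_n/Ω = (1/2.0) × 0.6 × 100 × (0.707 × 0.375) = 7.954 kip/in.
7.441 ≤ 7.954 → adequate.

f_max ≈ 7.44 kip/in; adequate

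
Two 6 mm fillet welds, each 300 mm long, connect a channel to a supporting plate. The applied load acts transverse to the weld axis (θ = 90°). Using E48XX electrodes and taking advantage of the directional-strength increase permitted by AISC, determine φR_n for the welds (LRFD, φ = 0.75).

φR_n ≈ 825 kN

E48XX → F_EXX = 480 MPa.
t_e = 0.707 × 6 = 4.242 mm; A_we = 4.242 × 600 = 2545 mm².
Directional factor: 1.0 + 0.5 sin^1.5(90°) = 1.5.
F_nw = 0.6 × 480 × 1.5 = 432 MPa.
φR_n = 0.75 × 432 × 2545 × 10⁻³ = 824.6 kN.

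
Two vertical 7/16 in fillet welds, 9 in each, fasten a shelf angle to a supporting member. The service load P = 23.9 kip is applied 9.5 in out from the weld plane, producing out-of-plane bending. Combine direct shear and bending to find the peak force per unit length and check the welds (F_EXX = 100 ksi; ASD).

f_max ≈ 8.51 kip/in; adequate

L_w = 2 × 9 = 18 in; section modulus (unit throat) S = 2 × L²/6 = 27 in².
Direct shear f_v = P/L_w = 23.9/18 = 1.328 kip/in.
Moment M = P × e = 23.9 × 9.5 = 227.05 kip·in; bending f_b = M/S = 8.409 kip/in.
f_max = √(f_v² + f_b²) = √(1.328² + 8.409²) = 8.513 kip/in.
r_n/Ω = (1/2.0) × 0.6 × 100 × (0.707 × 0.4375) = 9.279 kip/in → adequate.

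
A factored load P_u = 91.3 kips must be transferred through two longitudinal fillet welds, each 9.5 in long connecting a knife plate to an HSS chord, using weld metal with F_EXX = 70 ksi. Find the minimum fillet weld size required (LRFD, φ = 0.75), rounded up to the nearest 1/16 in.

Total weld length L = 19 in.
Required throat t_e = P_u / (φ × 0.6 F_EXX × L) = 91.3 / (0.75 × 0.6 × 70 × 19) = 0.1525 in.
Required leg w = t_e / 0.707 = 0.2158 in → use 1/4 in.

w = 1/4 in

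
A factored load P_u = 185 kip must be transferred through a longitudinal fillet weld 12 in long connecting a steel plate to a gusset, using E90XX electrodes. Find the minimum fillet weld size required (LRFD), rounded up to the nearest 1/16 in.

E90XX → F_EXX = 90 ksi.
Total weld length L = 12 in.
Required throat t_e = P_u / (φ × 0.6 F_EXX × L) = 185 / (0.75 × 0.6 × 90 × 12) = 0.3807 in.
Required leg w = t_e / 0.707 = 0.5384 in → use 9/16 in.

w = 9/16 in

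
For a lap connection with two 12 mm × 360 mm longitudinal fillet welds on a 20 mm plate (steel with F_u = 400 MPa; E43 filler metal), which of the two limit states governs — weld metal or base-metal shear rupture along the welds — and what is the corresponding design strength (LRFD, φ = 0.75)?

E43XX → F_EXX = 430 MPa.
t_e = 0.707 × 12 = 8.484 mm; L = 720 mm.
Weld metal: φR_n = 0.75 × 0.6 × 430 × 8.484 × 720 × 10⁻³ = 1182 kN.
Base metal (shear rupture): φR_n = 0.75 × 0.6 × 400 × 20 × 720 × 10⁻³ = 2592 kN.
Governing: weld metal.

φR_n ≈ 1180 kN (weld metal governs)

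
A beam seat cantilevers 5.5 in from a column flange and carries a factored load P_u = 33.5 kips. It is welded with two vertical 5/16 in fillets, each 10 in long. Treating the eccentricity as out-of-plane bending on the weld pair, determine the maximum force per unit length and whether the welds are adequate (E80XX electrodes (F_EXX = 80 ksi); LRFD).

f_max ≈ 5.78 kip/in; adequate

L_w = 2 × 10 = 20 in; section modulus (unit throat) S = 2 × L²/6 = 33.33 in².
Direct shear f_v = P/L_w = 33.5/20 = 1.675 kip/in.
Moment M = P × e = 33.5 × 5.5 = 184.25 kip·in; bending f_b = M/S = 5.527 kip/in.
f_max = √(f_v² + f_b²) = √(1.675² + 5.527²) = 5.776 kip/in.
φr_n = 0.75 × 0.6 × 80 × (0.707 × 0.3125) = 7.954 kip/in → adequate.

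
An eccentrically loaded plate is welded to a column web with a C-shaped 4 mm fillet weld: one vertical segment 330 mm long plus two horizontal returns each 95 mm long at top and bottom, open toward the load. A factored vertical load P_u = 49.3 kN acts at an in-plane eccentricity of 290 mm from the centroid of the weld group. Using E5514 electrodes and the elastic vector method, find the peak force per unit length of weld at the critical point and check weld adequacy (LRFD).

f_max ≈ 355 N/mm; adequate

E55XX → F_EXX = 550 MPa.
Total weld length L_w = 520 mm. Treat welds as unit-width lines.
Centroid: x̄ = 2×95×47.5 / 520 = 17.36 mm from the vertical weld.
Polar moment about centroid: J = I_x + I_y = [330³/12 + 2×95×165²] + [330×17.36² + 2(95³/12 + 95×30.14²)] = 8582000 mm³.
Direct shear f_v = P/L_w = 49.3×10³ / 520 = 94.81 N/mm (vertical).
Torsion M = P·e = 49.3×10³ × 290 = 14297000 N·mm.
Critical point at (x, y) = (77.64, 165) from centroid. f_tx = M·y/J = 274.9 N/mm; f_ty = M·x/J = 129.3 N/mm.
Resultant f_max = √[f_tx² + (f_v + f_ty)²] = √[274.9² + (94.81 + 129.3)²] = 354.7 N/mm.
Capacity per unit length: φr_n = 0.75 × 0.6 × 550 × (0.707 × 4) = 699.9 N/mm.
354.7 ≤ 699.9 → adequate.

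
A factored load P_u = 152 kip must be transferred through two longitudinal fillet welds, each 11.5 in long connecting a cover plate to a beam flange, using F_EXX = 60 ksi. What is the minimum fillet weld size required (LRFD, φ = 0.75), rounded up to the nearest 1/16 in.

Total weld length L = 23 in.
Required throat t_e = P_u / (φ × 0.6 F_EXX × L) = 152 / (0.75 × 0.6 × 60 × 23) = 0.2448 in.
Required leg w = t_e / 0.707 = 0.3462 in → use 3/8 in.

w = 3/8 in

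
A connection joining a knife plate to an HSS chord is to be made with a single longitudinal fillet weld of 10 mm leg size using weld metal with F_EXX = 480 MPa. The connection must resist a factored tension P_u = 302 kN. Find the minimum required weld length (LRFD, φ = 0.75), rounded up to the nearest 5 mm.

Throat t_e = 0.707 × 10 = 7.07 mm.
φr_n = 0.75 × 0.6 × 480 × 7.07 × 10⁻³ = 1.527 kN/mm.
L_req = P_u / φr_n = 302 / 1.527 = 197.8 mm total.
Round up → use L = 200 mm.

L = 200 mm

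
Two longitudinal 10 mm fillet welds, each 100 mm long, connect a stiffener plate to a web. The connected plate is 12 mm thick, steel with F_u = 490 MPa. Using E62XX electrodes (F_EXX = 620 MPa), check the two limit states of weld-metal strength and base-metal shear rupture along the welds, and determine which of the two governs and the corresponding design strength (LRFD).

t_e = 0.707 × 10 = 7.07 mm; L = 200 mm.
Weld metal: φR_n = 0.75 × 0.6 × 620 × 7.07 × 200 × 10⁻³ = 394.5 kN.
Base metal (shear rupture): φR_n = 0.75 × 0.6 × 490 × 12 × 200 × 10⁻³ = 529.2 kN.
Governing: weld metal.

φR_n ≈ 395 kN (weld metal governs)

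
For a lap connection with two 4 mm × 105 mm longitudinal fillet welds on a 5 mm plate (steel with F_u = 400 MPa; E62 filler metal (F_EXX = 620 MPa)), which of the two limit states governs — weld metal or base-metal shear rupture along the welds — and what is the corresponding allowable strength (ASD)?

t_e = 0.707 × 4 = 2.828 mm; L = 210 mm.
Weld metal: R_n/Ω = (1/2.0) × 0.6 × 620 × 2.828 × 210 × 10⁻³ = 110.5 kN.
Base metal (shear rupture): R_n/Ω = (1/2.0) × 0.6 × 400 × 5 × 210 × 10⁻³ = 126 kN.
Governing: weld metal.

R_n/Ω ≈ 110 kN (weld metal governs)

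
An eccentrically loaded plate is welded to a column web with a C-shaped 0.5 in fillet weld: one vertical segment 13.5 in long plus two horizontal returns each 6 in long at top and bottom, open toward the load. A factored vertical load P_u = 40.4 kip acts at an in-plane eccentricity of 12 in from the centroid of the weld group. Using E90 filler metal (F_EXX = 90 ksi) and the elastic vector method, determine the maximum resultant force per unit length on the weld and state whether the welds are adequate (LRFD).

Total weld length L_w = 25.5 in. Treat welds as unit-width lines.
Centroid: x̄ = 2×6×3 / 25.5 = 1.412 in from the vertical weld.
Polar moment about centroid: J = I_x + I_y = [13.5³/12 + 2×6×6.75²] + [13.5×1.412² + 2(6³/12 + 6×1.588²)] = 845 in³.
Direct shear f_v = P/L_w = 40.4 / 25.5 = 1.584 kip/in (vertical).
Torsion M = P·e = 40.4 × 12 = 484.8 kip·in.
Critical point at (x, y) = (4.588, 6.75) from centroid. f_tx = M·y/J = 3.873 kip/in; f_ty = M·x/J = 2.633 kip/in.
Resultant f_max = √[f_tx² + (f_v + f_ty)²] = √[3.873² + (1.584 + 2.633)²] = 5.725 kip/in.
Capacity per unit length: φr_n = 0.75 × 0.6 × 90 × (0.707 × 0.5) = 14.32 kip/in.
5.725 ≤ 14.32 → adequate.

f_max ≈ 5.73 kip/in; adequate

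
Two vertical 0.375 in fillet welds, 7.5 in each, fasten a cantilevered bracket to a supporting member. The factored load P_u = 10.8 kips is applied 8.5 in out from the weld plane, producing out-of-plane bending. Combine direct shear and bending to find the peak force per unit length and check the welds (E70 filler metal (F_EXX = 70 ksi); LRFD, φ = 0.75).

L_w = 2 × 7.5 = 15 in; section modulus (unit throat) S = 2 × L²/6 = 18.75 in².
Direct shear f_v = P/L_w = 10.8/15 = 0.72 kip/in.
Moment M = P × e = 10.8 × 8.5 = 91.8 kip·in; bending f_b = M/S = 4.896 kip/in.
f_max = √(f_v² + f_b²) = √(0.72² + 4.896²) = 4.949 kip/in.
φr_n = 0.75 × 0.6 × 70 × (0.707 × 0.375) = 8.351 kip/in → adequate.

f_max ≈ 4.95 kip/in; adequate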